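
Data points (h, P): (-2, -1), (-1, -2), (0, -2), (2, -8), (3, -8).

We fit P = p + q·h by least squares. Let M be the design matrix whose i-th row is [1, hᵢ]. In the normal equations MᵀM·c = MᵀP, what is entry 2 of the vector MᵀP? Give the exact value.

Entry 2 ↔ basis h, so (MᵀP)_{2} = Σᵢ (h)·Pᵢ = (-2)·(-1) + (-1)·(-2) + (0)·(-2) + (2)·(-8) + (3)·(-8) = -36.

-36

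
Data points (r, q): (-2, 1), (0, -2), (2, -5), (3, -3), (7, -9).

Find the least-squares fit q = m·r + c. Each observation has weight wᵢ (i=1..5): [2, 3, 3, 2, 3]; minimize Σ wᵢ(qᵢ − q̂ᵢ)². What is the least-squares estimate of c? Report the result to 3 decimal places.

c = -1.682

Normal-equation sums: Σwᵢ·r·r = 185, Σwᵢ·r = 29, Σwᵢ·1 = 13.
Moment sums: Σwᵢ·r·q = -241, Σwᵢ·q = -52.
Eliminating c: 13·(row 1) − 29·(row 2) gives 1564·m = 13·(-241) − 29·(-52) = -1625, so m = -1625/1564.
Then c = ((-52) − 29·(-1625/1564))/13 = -2631/1564.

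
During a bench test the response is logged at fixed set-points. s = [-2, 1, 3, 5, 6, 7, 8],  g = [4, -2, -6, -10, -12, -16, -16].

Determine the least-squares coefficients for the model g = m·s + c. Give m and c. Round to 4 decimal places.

m = -2.0789, c = 0.0301

Forming MᵀM = [[188, 28]; [28, 7]] and Mᵀg = [-390, -58]ᵀ gives MᵀM·[m, c]ᵀ = Mᵀg.
Eliminating c: 7·(row 1) − 28·(row 2) gives 532·m = 7·(-390) − 28·(-58) = -1106, so m = -79/38.
Then c = ((-58) − 28·(-79/38))/7 = 4/133.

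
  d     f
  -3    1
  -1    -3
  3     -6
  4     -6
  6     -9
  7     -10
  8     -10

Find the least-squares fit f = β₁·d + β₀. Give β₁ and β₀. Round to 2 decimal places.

MᵀM·[β₁, β₀]ᵀ = Mᵀf reads: 184·β₁ + 24·β₀ = -246;  24·β₁ + 7·β₀ = -43.
Eliminating β₀: 7·(row 1) − 24·(row 2) gives 712·β₁ = 7·(-246) − 24·(-43) = -690, so β₁ = -345/356.
Then β₀ = ((-43) − 24·(-345/356))/7 = -251/89.

β₁ = -0.97, β₀ = -2.82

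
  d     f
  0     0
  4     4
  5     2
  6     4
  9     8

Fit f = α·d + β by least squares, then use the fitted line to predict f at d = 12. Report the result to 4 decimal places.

Setting ∂/∂α … = 0 gives: 158·α + 24·β = 122;  24·α + 5·β = 18.
Δ = 158·5 − 24² = 214.
α = (122·5 − 24·18)/214 = 89/107; β = (158·18 − 24·122)/214 = -42/107.
At d = 12: f̂ = (89/107)·(12) + (-42/107)·(1) = 1026/107.

f̂ = 9.5888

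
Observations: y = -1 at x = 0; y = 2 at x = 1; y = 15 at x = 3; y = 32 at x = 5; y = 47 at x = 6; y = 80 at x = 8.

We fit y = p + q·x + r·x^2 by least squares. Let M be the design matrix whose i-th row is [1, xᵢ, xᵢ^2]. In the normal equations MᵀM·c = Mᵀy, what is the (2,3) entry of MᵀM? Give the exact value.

881

Row 2 ↔ basis x, column 3 ↔ basis x^2, so (MᵀM)_{2,3} = Σᵢ (x)·(x^2) = (0)·(0) + (1)·(1) + (3)·(9) + (5)·(25) + (6)·(36) + (8)·(64) = 881.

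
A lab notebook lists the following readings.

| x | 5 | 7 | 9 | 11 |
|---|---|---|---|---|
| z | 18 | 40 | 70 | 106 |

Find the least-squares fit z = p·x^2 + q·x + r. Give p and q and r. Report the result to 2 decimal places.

Setting ∂/∂p … = 0 gives: 24228·p + 2528·q + 276·r = 20906;  2528·p + 276·q + 32·r = 2166;  276·p + 32·q + 4·r = 234.
Solving the 3×3 system (Gaussian elimination) gives p = 7/8, q = 7/10, r = -299/40.

p = 0.88, q = 0.70, r = -7.48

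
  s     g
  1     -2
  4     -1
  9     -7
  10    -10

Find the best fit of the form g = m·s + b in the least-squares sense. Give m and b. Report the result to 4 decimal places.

From the data, Σs·s = 198, Σs = 24, Σ1 = 4.
For Aᵀg: Σs·g = -169, Σg = -20.
det = 198·4 − 24² = 216.
m = ((-169)·4 − 24·(-20))/216 = -49/54; b = (198·(-20) − 24·(-169))/216 = 4/9.

m = -0.9074, b = 0.4444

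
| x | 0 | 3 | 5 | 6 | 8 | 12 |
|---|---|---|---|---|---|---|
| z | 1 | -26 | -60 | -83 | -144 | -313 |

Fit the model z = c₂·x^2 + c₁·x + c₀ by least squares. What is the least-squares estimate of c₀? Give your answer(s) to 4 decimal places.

Setting ∂/∂c₂ … = 0 gives: 26834·c₂ + 2608·c₁ + 278·c₀ = -59010;  2608·c₂ + 278·c₁ + 34·c₀ = -5784;  278·c₂ + 34·c₁ + 6·c₀ = -625.
Row-reducing yields c₂ = -41471/20714, c₁ = -42445/20714, c₀ = 4303/20714.

c₀ = 0.2077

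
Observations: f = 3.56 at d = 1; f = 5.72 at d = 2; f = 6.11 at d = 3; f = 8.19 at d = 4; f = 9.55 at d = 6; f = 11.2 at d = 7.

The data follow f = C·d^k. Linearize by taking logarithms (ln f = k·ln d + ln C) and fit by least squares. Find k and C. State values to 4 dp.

Taking logs, ln f = k·ln d + ln C, so regress ln f on ln d.
Σln d = 6.9157, Σ(ln d)² = 10.6062, Σln f = 11.5990, Σln d·ln f = 14.8568.
Equations: 10.6062·k + 6.9157·ln C = 14.8568;  6.9157·k + 6·ln C = 11.5990.
Slope k = (n·Σln d·ln f − Σln d·Σln f)/(n·Σ(ln d)² − (Σln d)²) = (6·14.8568 − 6.9157·11.5990)/15.8099 = 0.56454; ln C = (Σln f − k·Σln d)/n = 1.28247, so C = exp(1.28247) = 3.60554.

k = 0.5645, C = 3.6055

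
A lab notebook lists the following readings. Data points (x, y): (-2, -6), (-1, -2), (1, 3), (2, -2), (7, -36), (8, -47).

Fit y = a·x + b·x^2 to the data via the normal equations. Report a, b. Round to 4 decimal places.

a = 1.2450, b = -0.8984

Forming AᵀA = [[123, 855]; [855, 6531]] and Aᵀy = [-615, -4803]ᵀ gives AᵀA·[a, b]ᵀ = Aᵀy.
Δ = 123·6531 − 855² = 72288.
a = ((-615)·6531 − 855·(-4803))/72288 = 625/502; b = (123·(-4803) − 855·(-615))/72288 = -451/502.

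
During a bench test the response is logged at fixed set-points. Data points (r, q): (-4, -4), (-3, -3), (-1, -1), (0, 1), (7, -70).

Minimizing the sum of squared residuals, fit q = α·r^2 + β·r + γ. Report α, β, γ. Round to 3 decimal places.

α = -0.991, β = -2.884, γ = -1.109

Normal-equation sums: Σr^2·r^2 = 2739, Σr^2·r = 251, Σr^2 = 75, Σr·r = 75, Σr = -1, Σ1 = 5.
Right-hand side: Σr^2·q = -3522, Σr·q = -464, Σq = -77.
So XᵀX·[α, β, γ]ᵀ = Xᵀq: [[2739, 251, 75]; [251, 75, -1]; [75, -1, 5]]·[α, β, γ]ᵀ = [-3522, -464, -77]ᵀ.
Solving the 3×3 system (Gaussian elimination) gives α = -30957/31232, β = -90081/31232, γ = -17317/15616.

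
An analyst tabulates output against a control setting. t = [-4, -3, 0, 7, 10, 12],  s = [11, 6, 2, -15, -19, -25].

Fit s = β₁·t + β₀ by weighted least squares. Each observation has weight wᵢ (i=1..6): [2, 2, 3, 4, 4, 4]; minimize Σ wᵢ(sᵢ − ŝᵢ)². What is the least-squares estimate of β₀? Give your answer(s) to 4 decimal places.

AᵀWA·[β₁, β₀]ᵀ = AᵀWs reads: 1222·β₁ + 102·β₀ = -2504;  102·β₁ + 19·β₀ = -196.
(Σwᵢ·t·t = 1222, Σwᵢ·t = 102, Σwᵢ·1 = 19, Σwᵢ·t·s = -2504, Σwᵢ·s = -196.)
Eliminating β₀: 19·(row 1) − 102·(row 2) gives 12814·β₁ = 19·(-2504) − 102·(-196) = -27584, so β₁ = -13792/6407.
Then β₀ = ((-196) − 102·(-13792/6407))/19 = 7948/6407.

β₀ = 1.2405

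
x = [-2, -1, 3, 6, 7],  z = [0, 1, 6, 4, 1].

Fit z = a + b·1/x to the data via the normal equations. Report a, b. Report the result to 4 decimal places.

Entries of AᵀA: Σ1 = 5, Σ1/x = -6/7, Σ1/x·1/x = 1243/882.
Moment sums: Σz = 12, Σ1/x·z = 38/21.
AᵀA·[a, b]ᵀ = Aᵀz becomes [[5, -6/7]; [-6/7, 1243/882]]·[a, b]ᵀ = [12, 38/21]ᵀ.
Eliminating b: (1243/882)·(row 1) − (-6/7)·(row 2) gives (5567/882)·a = (1243/882)·12 − (-6/7)·(38/21) = 2714/147, so a = 16284/5567.
Then b = ((38/21) − (-6/7)·(16284/5567))/(1243/882) = 17052/5567.

a = 2.9251, b = 3.0631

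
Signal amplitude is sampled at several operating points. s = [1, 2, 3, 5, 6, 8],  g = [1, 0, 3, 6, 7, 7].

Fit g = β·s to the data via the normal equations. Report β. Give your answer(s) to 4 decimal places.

Normal-equation sums: Σs·s = 139.
Moment sums: Σs·g = 138.
Hence β = 138 / 139 ≈ 0.992806.

β = 0.9928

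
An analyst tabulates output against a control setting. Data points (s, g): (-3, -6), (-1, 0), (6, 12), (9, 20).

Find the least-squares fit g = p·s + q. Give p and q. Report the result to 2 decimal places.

p = 2.05, q = 0.86

Entries of MᵀM: Σs·s = 127, Σs = 11, Σ1 = 4.
For Mᵀg: Σs·g = 270, Σg = 26.
Eliminating q: 4·(row 1) − 11·(row 2) gives 387·p = 4·270 − 11·26 = 794, so p = 794/387.
Then q = (26 − 11·(794/387))/4 = 332/387.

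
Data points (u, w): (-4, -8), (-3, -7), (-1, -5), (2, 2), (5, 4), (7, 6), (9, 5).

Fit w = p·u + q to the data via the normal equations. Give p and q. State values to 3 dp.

p = 1.148, q = -2.888

Normal-equation sums: Σu·u = 185, Σu = 15, Σ1 = 7.
For Xᵀw: Σu·w = 169, Σw = -3.
Determinant 185·7 − 15² = 1070.
p = (169·7 − 15·(-3))/1070 = 614/535; q = (185·(-3) − 15·169)/1070 = -309/107.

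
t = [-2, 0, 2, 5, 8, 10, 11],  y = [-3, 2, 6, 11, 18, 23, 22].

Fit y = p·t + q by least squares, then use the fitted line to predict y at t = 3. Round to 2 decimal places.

ŷ = 7.58

Sums needed: Σt·t = 318, Σt = 34, Σ1 = 7.
And Σt·y = 689, Σy = 79.
Δ = 318·7 − 34² = 1070.
p = (689·7 − 34·79)/1070 = 2137/1070; q = (318·79 − 34·689)/1070 = 848/535.
At t = 3: ŷ = (2137/1070)·(3) + (848/535)·(1) = 8107/1070.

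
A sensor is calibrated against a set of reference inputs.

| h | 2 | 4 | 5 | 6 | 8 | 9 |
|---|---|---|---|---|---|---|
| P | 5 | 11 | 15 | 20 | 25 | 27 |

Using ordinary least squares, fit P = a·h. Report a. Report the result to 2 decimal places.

Setting ∂/∂a … = 0 gives: 226·a = 692.
a = 692/226 = 3.06195.

a = 3.06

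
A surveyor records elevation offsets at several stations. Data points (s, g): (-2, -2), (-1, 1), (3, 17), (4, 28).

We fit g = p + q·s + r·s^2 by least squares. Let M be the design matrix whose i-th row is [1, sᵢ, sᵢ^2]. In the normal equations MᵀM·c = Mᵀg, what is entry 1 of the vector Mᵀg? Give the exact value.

Entry 1 ↔ basis 1, so (Mᵀg)_{1} = Σᵢ gᵢ = (1)·(-2) + (1)·(1) + (1)·(17) + (1)·(28) = 44.

44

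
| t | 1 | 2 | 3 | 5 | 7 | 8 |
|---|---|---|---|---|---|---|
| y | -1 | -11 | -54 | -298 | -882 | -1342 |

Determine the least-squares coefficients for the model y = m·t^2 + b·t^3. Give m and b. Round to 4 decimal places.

Forming XᵀX = [[7220, 52976]; [52976, 396212]] and Xᵀy = [-137087, -1028427]ᵀ gives XᵀX·[m, b]ᵀ = Xᵀy.
Eliminating b: 396212·(row 1) − 52976·(row 2) gives 54194064·m = 396212·(-137087) − 52976·(-1028427) = 166434308, so m = 41608577/13548516.
Then b = ((-1028427) − 52976·(41608577/13548516))/396212 = -40730507/13548516.

m = 3.0711, b = -3.0063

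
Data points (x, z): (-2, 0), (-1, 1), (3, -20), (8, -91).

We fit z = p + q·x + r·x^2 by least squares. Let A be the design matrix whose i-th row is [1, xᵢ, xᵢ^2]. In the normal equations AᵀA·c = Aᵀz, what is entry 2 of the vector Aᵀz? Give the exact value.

Entry 2 ↔ basis x, so (Aᵀz)_{2} = Σᵢ (x)·zᵢ = (-2)·(0) + (-1)·(1) + (3)·(-20) + (8)·(-91) = -789.

-789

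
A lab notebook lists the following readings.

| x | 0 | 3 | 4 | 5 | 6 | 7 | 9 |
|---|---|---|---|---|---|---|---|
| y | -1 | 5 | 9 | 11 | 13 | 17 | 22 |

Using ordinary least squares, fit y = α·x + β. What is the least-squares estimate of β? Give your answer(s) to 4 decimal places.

Entries of MᵀM: Σx·x = 216, Σx = 34, Σ1 = 7.
For Mᵀy: Σx·y = 501, Σy = 76.
MᵀM·[α, β]ᵀ = Mᵀy becomes [[216, 34]; [34, 7]]·[α, β]ᵀ = [501, 76]ᵀ.
Δ = 216·7 − 34² = 356.
α = (501·7 − 34·76)/356 = 923/356; β = (216·76 − 34·501)/356 = -309/178.

β = -1.7360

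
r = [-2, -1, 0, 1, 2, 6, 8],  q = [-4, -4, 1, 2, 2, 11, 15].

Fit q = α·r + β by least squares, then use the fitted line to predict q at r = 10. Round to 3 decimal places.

q̂ = 18.700

Normal-equation sums: Σr·r = 110, Σr = 14, Σ1 = 7.
And Σr·q = 204, Σq = 23.
Normal equations: [[110, 14]; [14, 7]]·[α, β]ᵀ = [204, 23]ᵀ.
Eliminating β: 7·(row 1) − 14·(row 2) gives 574·α = 7·204 − 14·23 = 1106, so α = 79/41.
Then β = (23 − 14·(79/41))/7 = -163/287.
At r = 10: q̂ = (79/41)·(10) + (-163/287)·(1) = 5367/287.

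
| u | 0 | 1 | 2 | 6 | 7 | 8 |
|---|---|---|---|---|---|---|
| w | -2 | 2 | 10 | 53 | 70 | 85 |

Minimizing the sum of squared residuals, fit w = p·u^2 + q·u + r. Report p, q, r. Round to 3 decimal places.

p = 0.830, q = 4.358, r = -2.408

Forming AᵀA = [[7810, 1080, 154]; [1080, 154, 24]; [154, 24, 6]] and Aᵀw = [10820, 1510, 218]ᵀ gives AᵀA·[p, q, r]ᵀ = Aᵀw.
Solving the 3×3 system (Gaussian elimination) gives p = 181/218, q = 475/109, r = -525/218.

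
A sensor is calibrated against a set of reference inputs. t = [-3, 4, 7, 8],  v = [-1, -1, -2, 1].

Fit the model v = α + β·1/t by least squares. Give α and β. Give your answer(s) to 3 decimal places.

α = -0.764, β = 0.303

Sums needed: Σ1 = 4, Σ1/t = 31/168, Σ1/t·1/t = 5917/28224.
And Σv = -3, Σ1/t·v = -13/168.
Eliminating β: (5917/28224)·(row 1) − (31/168)·(row 2) gives (2523/3136)·α = (5917/28224)·(-3) − (31/168)·(-13/168) = -4337/7056, so α = -17348/22707.
Then β = ((-13/168) − (31/168)·(-17348/22707))/(5917/28224) = 2296/7569.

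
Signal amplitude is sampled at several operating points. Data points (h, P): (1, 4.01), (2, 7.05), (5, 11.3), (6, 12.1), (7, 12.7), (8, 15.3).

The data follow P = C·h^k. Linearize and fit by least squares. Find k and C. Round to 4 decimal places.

k = 0.5972, C = 4.2489

Taking logs, ln P = k·ln h + ln C, so regress ln P on ln h.
Σln h = 8.1197, Σ(ln h)² = 14.3918, Σln P = 13.5293, Σln h·ln P = 20.3417.
Equations: 14.3918·k + 8.1197·ln C = 20.3417;  8.1197·k + 6·ln C = 13.5293.
Solving (det = 20.4213): k = 0.59724, ln C = 1.44665, so C = exp(1.44665) = 4.24885.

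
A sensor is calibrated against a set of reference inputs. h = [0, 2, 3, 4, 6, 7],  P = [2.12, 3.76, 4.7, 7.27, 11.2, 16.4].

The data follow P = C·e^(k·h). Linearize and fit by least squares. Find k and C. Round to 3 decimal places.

With ln Pᵢ as the transformed response and hᵢ as the regressor:
XᵀX = [[114.0000, 22.0000]; [22.0000, 6]], rhs = [49.3030, 10.8203]ᵀ  (here Σh = 22.0000, Σ(h)² = 114.0000, Σln P = 10.8203, Σh·ln P = 49.3030).
Solving (det = 200.0000): k = 0.28885, ln C = 0.74427, so C = exp(0.74427) = 2.10490.

k = 0.289, C = 2.105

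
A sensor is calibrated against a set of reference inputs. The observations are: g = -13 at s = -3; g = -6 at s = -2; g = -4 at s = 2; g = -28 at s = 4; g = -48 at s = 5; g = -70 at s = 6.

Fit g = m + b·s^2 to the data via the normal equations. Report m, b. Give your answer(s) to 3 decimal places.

Forming MᵀM = [[6, 94]; [94, 2290]] and Mᵀg = [-169, -4325]ᵀ gives MᵀM·[m, b]ᵀ = Mᵀg.
Determinant 6·2290 − 94² = 4904.
m = ((-169)·2290 − 94·(-4325))/4904 = 4885/1226; b = (6·(-4325) − 94·(-169))/4904 = -1258/613.

m = 3.985, b = -2.052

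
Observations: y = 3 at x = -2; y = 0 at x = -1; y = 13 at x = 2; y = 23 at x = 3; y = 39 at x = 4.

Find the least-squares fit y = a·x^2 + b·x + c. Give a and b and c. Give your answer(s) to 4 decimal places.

Entries of AᵀA: Σx^2·x^2 = 370, Σx^2·x = 90, Σx^2 = 34, Σx·x = 34, Σx = 6, Σ1 = 5.
For Aᵀy: Σx^2·y = 895, Σx·y = 245, Σy = 78.
So AᵀA·[a, b, c]ᵀ = Aᵀy: [[370, 90, 34]; [90, 34, 6]; [34, 6, 5]]·[a, b, c]ᵀ = [895, 245, 78]ᵀ.
Solving the 3×3 system (Gaussian elimination) gives a = 2903/1624, b = 3845/1624, c = 35/58.

a = 1.7876, b = 2.3676, c = 0.6034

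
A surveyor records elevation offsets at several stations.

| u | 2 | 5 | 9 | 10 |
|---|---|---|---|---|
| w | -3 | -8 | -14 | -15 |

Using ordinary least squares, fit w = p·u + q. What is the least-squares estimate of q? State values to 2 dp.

q = -0.17

Sums needed: Σu·u = 210, Σu = 26, Σ1 = 4.
For Xᵀw: Σu·w = -322, Σw = -40.
Eliminating q: 4·(row 1) − 26·(row 2) gives 164·p = 4·(-322) − 26·(-40) = -248, so p = -62/41.
Then q = ((-40) − 26·(-62/41))/4 = -7/41.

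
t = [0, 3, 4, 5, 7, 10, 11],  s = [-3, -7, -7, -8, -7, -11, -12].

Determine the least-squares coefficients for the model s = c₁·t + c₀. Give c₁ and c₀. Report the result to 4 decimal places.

The normal system MᵀM·[c₁, c₀]ᵀ = Mᵀs is [[320, 40]; [40, 7]]·[c₁, c₀]ᵀ = [-380, -55]ᵀ.
det = 320·7 − 40² = 640.
c₁ = ((-380)·7 − 40·(-55))/640 = -23/32; c₀ = (320·(-55) − 40·(-380))/640 = -15/4.

c₁ = -0.7188, c₀ = -3.7500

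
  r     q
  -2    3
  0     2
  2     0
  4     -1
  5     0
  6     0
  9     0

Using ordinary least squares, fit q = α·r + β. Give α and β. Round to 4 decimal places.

Sums needed: Σr·r = 166, Σr = 24, Σ1 = 7.
Right-hand side: Σr·q = -10, Σq = 4.
Δ = 166·7 − 24² = 586.
α = ((-10)·7 − 24·4)/586 = -83/293; β = (166·4 − 24·(-10))/586 = 452/293.

α = -0.2833, β = 1.5427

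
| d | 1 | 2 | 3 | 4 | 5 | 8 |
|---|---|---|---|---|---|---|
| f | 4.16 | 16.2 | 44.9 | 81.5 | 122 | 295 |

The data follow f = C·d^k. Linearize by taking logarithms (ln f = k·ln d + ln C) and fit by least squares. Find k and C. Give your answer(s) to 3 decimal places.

Linearized form: ln f = k·ln d + ln C. From the 6 transformed points,
AᵀA = [[10.5236, 6.8669]; [6.8669, 6]], rhs = [31.7681, 22.9066]ᵀ  (here Σln d = 6.8669, Σ(ln d)² = 10.5236, Σln f = 22.9066, Σln d·ln f = 31.7681).
Slope k = (n·Σln d·ln f − Σln d·Σln f)/(n·Σ(ln d)² − (Σln d)²) = (6·31.7681 − 6.8669·22.9066)/15.9867 = 2.08364; ln C = (Σln f − k·Σln d)/n = 1.43306, so C = exp(1.43306) = 4.19151.

k = 2.084, C = 4.192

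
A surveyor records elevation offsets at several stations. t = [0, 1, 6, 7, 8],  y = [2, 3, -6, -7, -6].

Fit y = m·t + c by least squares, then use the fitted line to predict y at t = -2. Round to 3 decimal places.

ŷ = 5.429

XᵀX·[m, c]ᵀ = Xᵀy reads: 150·m + 22·c = -130;  22·m + 5·c = -14.
Determinant 150·5 − 22² = 266.
m = ((-130)·5 − 22·(-14))/266 = -9/7; c = (150·(-14) − 22·(-130))/266 = 20/7.
At t = -2: ŷ = (-9/7)·(-2) + (20/7)·(1) = 38/7.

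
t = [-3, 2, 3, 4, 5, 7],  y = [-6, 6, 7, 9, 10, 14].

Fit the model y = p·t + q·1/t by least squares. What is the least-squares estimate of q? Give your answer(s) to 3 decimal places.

With design matrix A, AᵀA = [[112, 6]; [6, 104981/176400]] and Aᵀy = [235, 163/12]ᵀ.
Δ = 112·(104981/176400) − 6² = 48281/1575.
p = (235·(104981/176400) − 6·(163/12))/(48281/1575) = 10293935/5407472; q = (112·(163/12) − 6·235)/(48281/1575) = 175350/48281.

q = 3.632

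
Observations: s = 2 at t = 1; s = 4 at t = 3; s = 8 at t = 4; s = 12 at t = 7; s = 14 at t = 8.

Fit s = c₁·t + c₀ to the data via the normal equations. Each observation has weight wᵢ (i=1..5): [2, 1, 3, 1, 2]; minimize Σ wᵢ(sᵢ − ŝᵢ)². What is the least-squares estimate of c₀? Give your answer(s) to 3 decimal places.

From the data, Σwᵢ·t·t = 236, Σwᵢ·t = 40, Σwᵢ·1 = 9.
For XᵀWs: Σwᵢ·t·s = 420, Σwᵢ·s = 72.
So XᵀWX·[c₁, c₀]ᵀ = XᵀWs: [[236, 40]; [40, 9]]·[c₁, c₀]ᵀ = [420, 72]ᵀ.
Determinant 236·9 − 40² = 524.
c₁ = (420·9 − 40·72)/524 = 225/131; c₀ = (236·72 − 40·420)/524 = 48/131.

c₀ = 0.366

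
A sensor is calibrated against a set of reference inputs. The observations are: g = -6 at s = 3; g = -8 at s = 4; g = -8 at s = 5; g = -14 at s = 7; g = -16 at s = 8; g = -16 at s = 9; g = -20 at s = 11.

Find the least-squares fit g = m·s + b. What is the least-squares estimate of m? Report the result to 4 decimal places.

XᵀX·[m, b]ᵀ = Xᵀg reads: 365·m + 47·b = -680;  47·m + 7·b = -88.
Δ = 365·7 − 47² = 346.
m = ((-680)·7 − 47·(-88))/346 = -312/173; b = (365·(-88) − 47·(-680))/346 = -80/173.

m = -1.8035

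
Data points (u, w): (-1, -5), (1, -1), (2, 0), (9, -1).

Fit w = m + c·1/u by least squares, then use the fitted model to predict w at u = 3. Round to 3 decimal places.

ŵ = -1.337

Forming XᵀX = [[4, 11/18]; [11/18, 733/324]] and Xᵀw = [-7, 35/9]ᵀ gives XᵀX·[m, c]ᵀ = Xᵀw.
det = 4·(733/324) − (11/18)² = 937/108.
m = ((-7)·(733/324) − (11/18)·(35/9))/(937/108) = -1967/937; c = (4·(35/9) − (11/18)·(-7))/(937/108) = 2142/937.
At u = 3: ŵ = (-1967/937)·(1) + (2142/937)·(1/3) = -1253/937.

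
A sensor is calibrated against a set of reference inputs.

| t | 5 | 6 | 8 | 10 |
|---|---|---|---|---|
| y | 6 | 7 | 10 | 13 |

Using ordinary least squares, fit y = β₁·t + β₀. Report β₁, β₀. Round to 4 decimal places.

Entries of MᵀM: Σt·t = 225, Σt = 29, Σ1 = 4.
Right-hand side: Σt·y = 282, Σy = 36.
Normal equations: [[225, 29]; [29, 4]]·[β₁, β₀]ᵀ = [282, 36]ᵀ.
Determinant 225·4 − 29² = 59.
β₁ = (282·4 − 29·36)/59 = 84/59; β₀ = (225·36 − 29·282)/59 = -78/59.

β₁ = 1.4237, β₀ = -1.3220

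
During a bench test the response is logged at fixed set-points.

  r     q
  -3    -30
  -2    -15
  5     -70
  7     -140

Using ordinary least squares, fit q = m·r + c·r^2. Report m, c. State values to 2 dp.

Entries of XᵀX: Σr·r = 87, Σr·r^2 = 433, Σr^2·r^2 = 3123.
Moment sums: Σr·q = -1210, Σr^2·q = -8940.
Normal equations: [[87, 433]; [433, 3123]]·[m, c]ᵀ = [-1210, -8940]ᵀ.
Δ = 87·3123 − 433² = 84212.
m = ((-1210)·3123 − 433·(-8940))/84212 = 46095/42106; c = (87·(-8940) − 433·(-1210))/84212 = -126925/42106.

m = 1.09, c = -3.01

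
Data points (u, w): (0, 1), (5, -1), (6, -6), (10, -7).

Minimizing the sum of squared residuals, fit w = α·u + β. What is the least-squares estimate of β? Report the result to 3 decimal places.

Sums needed: Σu·u = 161, Σu = 21, Σ1 = 4.
Right-hand side: Σu·w = -111, Σw = -13.
So AᵀA·[α, β]ᵀ = Aᵀw: [[161, 21]; [21, 4]]·[α, β]ᵀ = [-111, -13]ᵀ.
Determinant 161·4 − 21² = 203.
α = ((-111)·4 − 21·(-13))/203 = -171/203; β = (161·(-13) − 21·(-111))/203 = 34/29.

β = 1.172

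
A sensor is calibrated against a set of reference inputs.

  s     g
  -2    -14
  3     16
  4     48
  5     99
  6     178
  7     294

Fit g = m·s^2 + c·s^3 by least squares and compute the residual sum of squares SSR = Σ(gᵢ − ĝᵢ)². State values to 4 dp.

From the data, Σs^2·s^2 = 4675, Σs^2·s^3 = 28943, Σs^3·s^3 = 184819.
Moment sums: Σs^2·g = 24145, Σs^3·g = 155281.
Normal equations: [[4675, 28943]; [28943, 184819]]·[m, c]ᵀ = [24145, 155281]ᵀ.
Δ = 4675·184819 − 28943² = 26331576.
m = (24145·184819 − 28943·155281)/26331576 = -7960807/6582894; c = (4675·155281 − 28943·24145)/26331576 = 6777485/6582894.
Residuals: -3048704/3291447, -1003088/1097149, 4796392/3291447, 590176/1097149, -932096/1097149, 386512/3291447; SSR = 15937984/3291447.

SSR = 4.8422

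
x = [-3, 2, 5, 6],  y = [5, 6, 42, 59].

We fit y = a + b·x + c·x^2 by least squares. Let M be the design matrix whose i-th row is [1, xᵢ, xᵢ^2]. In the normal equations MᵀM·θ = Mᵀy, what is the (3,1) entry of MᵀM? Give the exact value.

Row 3 ↔ basis x^2, column 1 ↔ basis 1, so (MᵀM)_{3,1} = Σᵢ x^2 = (9)·(1) + (4)·(1) + (25)·(1) + (36)·(1) = 74.

74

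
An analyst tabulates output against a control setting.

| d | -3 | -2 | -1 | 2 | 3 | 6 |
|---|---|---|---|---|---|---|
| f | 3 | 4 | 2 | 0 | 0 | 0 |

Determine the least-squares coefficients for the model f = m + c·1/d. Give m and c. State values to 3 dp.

m = 1.181, c = -2.295

Sums needed: Σ1 = 6, Σ1/d = -5/6, Σ1/d·1/d = 7/4.
For Aᵀf: Σf = 9, Σ1/d·f = -5.
Eliminating c: (7/4)·(row 1) − (-5/6)·(row 2) gives (353/36)·m = (7/4)·9 − (-5/6)·(-5) = 139/12, so m = 417/353.
Then c = ((-5) − (-5/6)·(417/353))/(7/4) = -810/353.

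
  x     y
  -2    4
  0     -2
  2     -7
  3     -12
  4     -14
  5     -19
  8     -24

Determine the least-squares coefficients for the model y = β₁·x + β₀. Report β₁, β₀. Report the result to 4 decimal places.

β₁ = -2.9229, β₀ = -2.2203

Forming AᵀA = [[122, 20]; [20, 7]] and Aᵀy = [-401, -74]ᵀ gives AᵀA·[β₁, β₀]ᵀ = Aᵀy.
Δ = 122·7 − 20² = 454.
β₁ = ((-401)·7 − 20·(-74))/454 = -1327/454; β₀ = (122·(-74) − 20·(-401))/454 = -504/227.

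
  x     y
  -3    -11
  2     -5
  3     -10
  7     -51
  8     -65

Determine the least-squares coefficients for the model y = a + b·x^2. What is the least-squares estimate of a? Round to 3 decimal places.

a = -1.364

With design matrix M, MᵀM = [[5, 135]; [135, 6675]] and Mᵀy = [-142, -6868]ᵀ.
det = 5·6675 − 135² = 15150.
a = ((-142)·6675 − 135·(-6868))/15150 = -689/505; b = (5·(-6868) − 135·(-142))/15150 = -1517/1515.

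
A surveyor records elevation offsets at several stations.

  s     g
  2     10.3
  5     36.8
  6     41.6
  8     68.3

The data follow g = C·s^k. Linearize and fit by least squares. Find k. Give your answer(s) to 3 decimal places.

Let Y = ln g. Fitting Y = k·ln s + ln C by least squares:
Σln s = 6.1738, Σ(ln s)² = 10.6052, Σln g = 13.8897, Σln s·ln g = 22.8826.
Equations: 10.6052·k + 6.1738·ln C = 22.8826;  6.1738·k + 4·ln C = 13.8897.
Solving (det = 4.3053): k = 1.34221, ln C = 1.40078.

k = 1.342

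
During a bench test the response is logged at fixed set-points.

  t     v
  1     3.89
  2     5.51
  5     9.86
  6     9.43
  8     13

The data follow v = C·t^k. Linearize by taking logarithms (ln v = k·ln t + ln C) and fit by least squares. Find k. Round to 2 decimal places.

Taking logs, ln v = k·ln t + ln C, so regress ln v on ln t.
Σln t = 6.1738, Σ(ln t)² = 10.6052, Σln v = 10.1623, Σln t·ln v = 14.2203.
Normal system: [[10.6052, 6.1738]; [6.1738, 5]]·[k, ln C]ᵀ = [14.2203, 10.1623]ᵀ.
Slope k = (n·Σln t·ln v − Σln t·Σln v)/(n·Σ(ln t)² − (Σln t)²) = (5·14.2203 − 6.1738·10.1623)/14.9105 = 0.56077; ln C = (Σln v − k·Σln t)/n = 1.34004.

k = 0.56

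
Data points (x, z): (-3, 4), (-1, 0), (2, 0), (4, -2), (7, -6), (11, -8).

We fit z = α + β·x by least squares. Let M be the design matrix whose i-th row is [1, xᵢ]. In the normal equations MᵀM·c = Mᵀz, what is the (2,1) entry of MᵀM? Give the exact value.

20

Row 2 ↔ basis x, column 1 ↔ basis 1, so (MᵀM)_{2,1} = Σᵢ x = (-3)·(1) + (-1)·(1) + (2)·(1) + (4)·(1) + (7)·(1) + (11)·(1) = 20.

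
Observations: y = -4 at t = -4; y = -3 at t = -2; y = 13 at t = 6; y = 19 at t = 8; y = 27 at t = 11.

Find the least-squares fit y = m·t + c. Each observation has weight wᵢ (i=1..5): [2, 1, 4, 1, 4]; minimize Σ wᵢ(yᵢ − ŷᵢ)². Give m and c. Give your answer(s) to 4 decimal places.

With design matrix A, AᵀWA = [[728, 66]; [66, 12]] and AᵀWy = [1690, 168]ᵀ.
Eliminating c: 12·(row 1) − 66·(row 2) gives 4380·m = 12·1690 − 66·168 = 9192, so m = 766/365.
Then c = (168 − 66·(766/365))/12 = 897/365.

m = 2.0986, c = 2.4575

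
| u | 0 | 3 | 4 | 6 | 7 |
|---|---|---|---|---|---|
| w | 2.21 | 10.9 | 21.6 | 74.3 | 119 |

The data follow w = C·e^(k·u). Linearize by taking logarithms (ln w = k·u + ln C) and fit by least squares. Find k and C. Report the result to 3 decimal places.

Taking logs, ln w = k·u + ln C, so regress ln w on u.
Σu = 20.0000, Σ(u)² = 110.0000, Σln w = 15.3417, Σu·ln w = 78.7596.
Normal system: [[110.0000, 20.0000]; [20.0000, 5]]·[k, ln C]ᵀ = [78.7596, 15.3417]ᵀ.
Slope k = (n·Σu·ln w − Σu·Σln w)/(n·Σ(u)² − (Σu)²) = (5·78.7596 − 20.0000·15.3417)/150.0000 = 0.57976; ln C = (Σln w − k·Σu)/n = 0.74929, so C = exp(0.74929) = 2.11549.

k = 0.580, C = 2.115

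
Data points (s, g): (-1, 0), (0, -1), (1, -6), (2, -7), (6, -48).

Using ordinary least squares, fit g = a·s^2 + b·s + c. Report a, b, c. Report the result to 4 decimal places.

Entries of MᵀM: Σs^2·s^2 = 1314, Σs^2·s = 224, Σs^2 = 42, Σs·s = 42, Σs = 8, Σ1 = 5.
And Σs^2·g = -1762, Σs·g = -308, Σg = -62.
So MᵀM·[a, b, c]ᵀ = Mᵀg: [[1314, 224, 42]; [224, 42, 8]; [42, 8, 5]]·[a, b, c]ᵀ = [-1762, -308, -62]ᵀ.
Solving the 3×3 system (Gaussian elimination) gives a = -4379/4351, b = -7598/4351, c = -5012/4351.

a = -1.0064, b = -1.7463, c = -1.1519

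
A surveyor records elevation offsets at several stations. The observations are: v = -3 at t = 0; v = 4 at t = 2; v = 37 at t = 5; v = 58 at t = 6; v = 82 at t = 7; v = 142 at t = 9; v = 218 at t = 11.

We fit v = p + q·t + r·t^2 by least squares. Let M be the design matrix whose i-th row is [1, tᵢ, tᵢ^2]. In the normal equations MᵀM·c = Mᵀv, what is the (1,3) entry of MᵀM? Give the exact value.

316

Row 1 ↔ basis 1, column 3 ↔ basis t^2, so (MᵀM)_{1,3} = Σᵢ t^2 = (1)·(0) + (1)·(4) + (1)·(25) + (1)·(36) + (1)·(49) + (1)·(81) + (1)·(121) = 316.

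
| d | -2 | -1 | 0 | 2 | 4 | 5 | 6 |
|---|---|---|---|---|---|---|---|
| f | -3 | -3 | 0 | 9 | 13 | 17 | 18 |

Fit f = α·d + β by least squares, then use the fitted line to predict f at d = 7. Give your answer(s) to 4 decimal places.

Setting ∂/∂α … = 0 gives: 86·α + 14·β = 272;  14·α + 7·β = 51.
det = 86·7 − 14² = 406.
α = (272·7 − 14·51)/406 = 85/29; β = (86·51 − 14·272)/406 = 289/203.
At d = 7: f̂ = (85/29)·(7) + (289/203)·(1) = 4454/203.

f̂ = 21.9409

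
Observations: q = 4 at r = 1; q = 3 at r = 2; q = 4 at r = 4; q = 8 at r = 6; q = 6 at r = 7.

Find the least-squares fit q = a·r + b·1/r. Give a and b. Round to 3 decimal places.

The normal equations are: 106·a + 5·b = 116;  5·a + (9601/7056)·b = 365/42.
det = 106·(9601/7056) − 5² = 420653/3528.
a = (116·(9601/7056) − 5·(365/42))/(420653/3528) = 403558/420653; b = (106·(365/42) − 5·116)/(420653/3528) = 1203720/420653.

a = 0.959, b = 2.862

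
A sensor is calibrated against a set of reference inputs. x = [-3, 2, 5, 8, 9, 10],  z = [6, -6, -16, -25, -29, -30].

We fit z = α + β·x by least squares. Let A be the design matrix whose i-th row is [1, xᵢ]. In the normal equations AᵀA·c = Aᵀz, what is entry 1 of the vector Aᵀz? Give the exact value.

Entry 1 ↔ basis 1, so (Aᵀz)_{1} = Σᵢ zᵢ = (1)·(6) + (1)·(-6) + (1)·(-16) + (1)·(-25) + (1)·(-29) + (1)·(-30) = -100.

-100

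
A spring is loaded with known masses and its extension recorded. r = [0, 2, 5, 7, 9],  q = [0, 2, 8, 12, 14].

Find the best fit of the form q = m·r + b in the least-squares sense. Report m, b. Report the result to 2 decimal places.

From the data, Σr·r = 159, Σr = 23, Σ1 = 5.
For Xᵀq: Σr·q = 254, Σq = 36.
XᵀX·[m, b]ᵀ = Xᵀq becomes [[159, 23]; [23, 5]]·[m, b]ᵀ = [254, 36]ᵀ.
Determinant 159·5 − 23² = 266.
m = (254·5 − 23·36)/266 = 221/133; b = (159·36 − 23·254)/266 = -59/133.

m = 1.66, b = -0.44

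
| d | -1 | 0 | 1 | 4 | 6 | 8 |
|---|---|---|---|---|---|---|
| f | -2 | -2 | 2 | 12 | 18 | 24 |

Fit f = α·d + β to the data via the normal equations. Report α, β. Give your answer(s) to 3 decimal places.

α = 3.063, β = -0.521

AᵀA·[α, β]ᵀ = Aᵀf reads: 118·α + 18·β = 352;  18·α + 6·β = 52.
Determinant 118·6 − 18² = 384.
α = (352·6 − 18·52)/384 = 49/16; β = (118·52 − 18·352)/384 = -25/48.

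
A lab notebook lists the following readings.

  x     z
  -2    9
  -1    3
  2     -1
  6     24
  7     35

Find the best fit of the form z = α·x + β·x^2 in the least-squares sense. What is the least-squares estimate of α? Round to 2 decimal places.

α = -2.38

MᵀM·[α, β]ᵀ = Mᵀz reads: 94·α + 558·β = 366;  558·α + 3730·β = 2614.
(Σx·x = 94, Σx·x^2 = 558, Σx^2·x^2 = 3730, Σx·z = 366, Σx^2·z = 2614.)
det = 94·3730 − 558² = 39256.
α = (366·3730 − 558·2614)/39256 = -11679/4907; β = (94·2614 − 558·366)/39256 = 5186/4907.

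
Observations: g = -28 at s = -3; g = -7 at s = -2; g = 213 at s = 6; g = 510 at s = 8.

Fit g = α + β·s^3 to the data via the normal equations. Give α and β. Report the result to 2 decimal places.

XᵀX·[α, β]ᵀ = Xᵀg reads: 4·α + 693·β = 688;  693·α + 309593·β = 307940.
(Σ1 = 4, Σs^3 = 693, Σs^3·s^3 = 309593, Σg = 688, Σs^3·g = 307940.)
Eliminating β: 309593·(row 1) − 693·(row 2) gives 758123·α = 309593·688 − 693·307940 = -402436, so α = -402436/758123.
Then β = (307940 − 693·(-402436/758123))/309593 = 754976/758123.

α = -0.53, β = 1.00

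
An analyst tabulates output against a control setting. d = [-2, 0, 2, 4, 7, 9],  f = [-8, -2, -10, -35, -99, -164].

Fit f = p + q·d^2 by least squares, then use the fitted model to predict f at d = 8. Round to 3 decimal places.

f̂ = -129.741

With design matrix A, AᵀA = [[6, 154]; [154, 9250]] and Aᵀf = [-318, -18767]ᵀ.
Δ = 6·9250 − 154² = 31784.
p = ((-318)·9250 − 154·(-18767))/31784 = -25691/15892; q = (6·(-18767) − 154·(-318))/31784 = -31815/15892.
At d = 8: f̂ = (-25691/15892)·(1) + (-31815/15892)·(64) = -2061851/15892.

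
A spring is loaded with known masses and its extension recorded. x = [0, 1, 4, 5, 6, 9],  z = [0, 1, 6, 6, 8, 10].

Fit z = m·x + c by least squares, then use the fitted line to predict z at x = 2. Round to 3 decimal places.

Setting ∂/∂m … = 0 gives: 159·m + 25·c = 193;  25·m + 6·c = 31.
(Σx·x = 159, Σx = 25, Σ1 = 6, Σx·z = 193, Σz = 31.)
Δ = 159·6 − 25² = 329.
m = (193·6 − 25·31)/329 = 383/329; c = (159·31 − 25·193)/329 = 104/329.
At x = 2: ẑ = (383/329)·(2) + (104/329)·(1) = 870/329.

ẑ = 2.644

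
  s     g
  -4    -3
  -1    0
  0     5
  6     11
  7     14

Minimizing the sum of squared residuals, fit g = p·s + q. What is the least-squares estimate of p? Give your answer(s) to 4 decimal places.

Normal-equation sums: Σs·s = 102, Σs = 8, Σ1 = 5.
For Xᵀg: Σs·g = 176, Σg = 27.
det = 102·5 − 8² = 446.
p = (176·5 − 8·27)/446 = 332/223; q = (102·27 − 8·176)/446 = 673/223.

p = 1.4888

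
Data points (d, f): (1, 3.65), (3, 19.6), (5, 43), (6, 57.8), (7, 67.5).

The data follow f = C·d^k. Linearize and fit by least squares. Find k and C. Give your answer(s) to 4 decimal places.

k = 1.5189, C = 3.6766

With ln fᵢ as the transformed response and ln dᵢ as the regressor:
Σln d = 6.4457, Σ(ln d)² = 10.7942, Σln f = 16.3006, Σln d·ln f = 24.7879.
Equations: 10.7942·k + 6.4457·ln C = 24.7879;  6.4457·k + 5·ln C = 16.3006.
Δ = 10.7942·5 − (6.4457)² = 12.4237; k = (24.7879·5 − 6.4457·16.3006)/12.4237 = 1.51893, ln C = (10.7942·16.3006 − 6.4457·24.7879)/12.4237 = 1.30200, so C = exp(1.30200) = 3.67663.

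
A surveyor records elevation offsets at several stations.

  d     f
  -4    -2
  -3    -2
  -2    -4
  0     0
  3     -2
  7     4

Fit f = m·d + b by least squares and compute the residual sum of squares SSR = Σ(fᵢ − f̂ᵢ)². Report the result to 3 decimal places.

SSR = 14.679

Setting ∂/∂m … = 0 gives: 87·m + 1·b = 44;  1·m + 6·b = -6.
(Σd·d = 87, Σd = 1, Σ1 = 6, Σd·f = 44, Σf = -6.)
Eliminating b: 6·(row 1) − 1·(row 2) gives 521·m = 6·44 − 1·(-6) = 270, so m = 270/521.
Then b = ((-6) − 1·(270/521))/6 = -566/521.
Residuals: 604/521, 334/521, -978/521, 566/521, -1286/521, 760/521; SSR = 7648/521.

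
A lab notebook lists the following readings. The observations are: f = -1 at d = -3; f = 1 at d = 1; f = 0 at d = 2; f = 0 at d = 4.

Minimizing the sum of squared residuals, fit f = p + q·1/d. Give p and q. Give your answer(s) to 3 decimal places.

p = -0.512, q = 1.446

The normal equations are: 4·p + (17/12)·q = 0;  (17/12)·p + (205/144)·q = 4/3.
Determinant 4·(205/144) − (17/12)² = 59/16.
p = (0·(205/144) − (17/12)·(4/3))/(59/16) = -272/531; q = (4·(4/3) − (17/12)·0)/(59/16) = 256/177.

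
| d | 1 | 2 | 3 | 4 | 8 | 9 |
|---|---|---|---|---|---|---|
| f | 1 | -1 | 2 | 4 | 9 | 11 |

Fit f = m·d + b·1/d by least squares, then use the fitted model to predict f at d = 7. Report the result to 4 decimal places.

Normal-equation sums: Σd·d = 175, Σd·1/d = 6, Σ1/d·1/d = 7525/5184.
Moment sums: Σd·f = 192, Σ1/d·f = 325/72.
XᵀX·[m, b]ᵀ = Xᵀf becomes [[175, 6]; [6, 7525/5184]]·[m, b]ᵀ = [192, 325/72]ᵀ.
Eliminating b: (7525/5184)·(row 1) − 6·(row 2) gives (1130251/5184)·m = (7525/5184)·192 − 6·(325/72) = 27175/108, so m = 1304400/1130251.
Then b = ((325/72) − 6·(1304400/1130251))/(7525/5184) = -1876968/1130251.
At d = 7: f̂ = (1304400/1130251)·(7) + (-1876968/1130251)·(1/7) = 62038632/7911757.

f̂ = 7.8413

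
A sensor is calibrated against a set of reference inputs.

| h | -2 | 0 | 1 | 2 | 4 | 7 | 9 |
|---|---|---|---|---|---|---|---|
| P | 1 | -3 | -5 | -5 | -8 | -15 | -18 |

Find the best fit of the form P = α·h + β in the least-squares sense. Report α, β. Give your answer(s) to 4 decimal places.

Forming AᵀA = [[155, 21]; [21, 7]] and AᵀP = [-316, -53]ᵀ gives AᵀA·[α, β]ᵀ = AᵀP.
det = 155·7 − 21² = 644.
α = ((-316)·7 − 21·(-53))/644 = -157/92; β = (155·(-53) − 21·(-316))/644 = -1579/644.

α = -1.7065, β = -2.4519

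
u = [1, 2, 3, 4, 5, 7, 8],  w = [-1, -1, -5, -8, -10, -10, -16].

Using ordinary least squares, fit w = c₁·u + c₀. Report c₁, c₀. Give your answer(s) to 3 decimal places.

Normal-equation sums: Σu·u = 168, Σu = 30, Σ1 = 7.
Moment sums: Σu·w = -298, Σw = -51.
So AᵀA·[c₁, c₀]ᵀ = Aᵀw: [[168, 30]; [30, 7]]·[c₁, c₀]ᵀ = [-298, -51]ᵀ.
Δ = 168·7 − 30² = 276.
c₁ = ((-298)·7 − 30·(-51))/276 = -139/69; c₀ = (168·(-51) − 30·(-298))/276 = 31/23.

c₁ = -2.014, c₀ = 1.348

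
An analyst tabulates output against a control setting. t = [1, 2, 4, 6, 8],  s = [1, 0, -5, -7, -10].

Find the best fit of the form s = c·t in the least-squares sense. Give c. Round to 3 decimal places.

Sums needed: Σt·t = 121.
Moment sums: Σt·s = -141.
So AᵀA·[c]ᵀ = Aᵀs: [[121]]·[c]ᵀ = [-141]ᵀ.
c = (-141)/121 = -1.16529.

c = -1.165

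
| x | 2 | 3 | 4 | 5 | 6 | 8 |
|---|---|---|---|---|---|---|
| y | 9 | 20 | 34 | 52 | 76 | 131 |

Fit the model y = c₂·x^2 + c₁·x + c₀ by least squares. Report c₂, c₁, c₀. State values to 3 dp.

Compute the Gram sums: Σx^2·x^2 = 6370, Σx^2·x = 952, Σx^2 = 154, Σx·x = 154, Σx = 28, Σ1 = 6.
Moment sums: Σx^2·y = 13180, Σx·y = 1978, Σy = 322.
MᵀM·[c₂, c₁, c₀]ᵀ = Mᵀy becomes [[6370, 952, 154]; [952, 154, 28]; [154, 28, 6]]·[c₂, c₁, c₀]ᵀ = [13180, 1978, 322]ᵀ.
Inverting the 3×3 Gram matrix, [c₂, c₁, c₀]ᵀ = [27/14, 38/35, -9/10]ᵀ.

c₂ = 1.929, c₁ = 1.086, c₀ = -0.900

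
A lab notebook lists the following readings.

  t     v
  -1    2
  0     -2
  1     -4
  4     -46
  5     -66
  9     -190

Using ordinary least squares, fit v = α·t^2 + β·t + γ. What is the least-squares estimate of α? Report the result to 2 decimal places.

The normal system MᵀM·[α, β, γ]ᵀ = Mᵀv is [[7444, 918, 124]; [918, 124, 18]; [124, 18, 6]]·[α, β, γ]ᵀ = [-17778, -2230, -306]ᵀ.
Inverting the 3×3 Gram matrix, [α, β, γ]ᵀ = [-9153/4669, -16117/4669, -606/4669]ᵀ.

α = -1.96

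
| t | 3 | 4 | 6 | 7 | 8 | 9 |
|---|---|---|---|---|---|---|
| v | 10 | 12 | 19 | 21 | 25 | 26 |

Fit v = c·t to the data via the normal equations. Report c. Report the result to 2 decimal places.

With design matrix A, AᵀA = [[255]] and Aᵀv = [773]ᵀ.
Hence c = 773 / 255 ≈ 3.03137.

c = 3.03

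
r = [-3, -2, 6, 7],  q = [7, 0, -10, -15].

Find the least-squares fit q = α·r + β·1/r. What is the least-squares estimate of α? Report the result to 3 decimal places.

Sums needed: Σr·r = 98, Σr·1/r = 4, Σ1/r·1/r = 361/882.
Right-hand side: Σr·q = -186, Σ1/r·q = -43/7.
So MᵀM·[α, β]ᵀ = Mᵀq: [[98, 4]; [4, 361/882]]·[α, β]ᵀ = [-186, -43/7]ᵀ.
det = 98·(361/882) − 4² = 217/9.
α = ((-186)·(361/882) − 4·(-43/7))/(217/9) = -22737/10633; β = (98·(-43/7) − 4·(-186))/(217/9) = 1278/217.

α = -2.138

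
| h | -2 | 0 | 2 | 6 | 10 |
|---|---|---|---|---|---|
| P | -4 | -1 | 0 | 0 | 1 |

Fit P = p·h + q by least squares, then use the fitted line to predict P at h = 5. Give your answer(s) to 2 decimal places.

The normal system AᵀA·[p, q]ᵀ = AᵀP is [[144, 16]; [16, 5]]·[p, q]ᵀ = [18, -4]ᵀ.
Δ = 144·5 − 16² = 464.
p = (18·5 − 16·(-4))/464 = 77/232; q = (144·(-4) − 16·18)/464 = -54/29.
At h = 5: P̂ = (77/232)·(5) + (-54/29)·(1) = -47/232.

P̂ = -0.20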